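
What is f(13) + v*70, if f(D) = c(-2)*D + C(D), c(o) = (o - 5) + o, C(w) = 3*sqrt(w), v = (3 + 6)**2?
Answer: 5553 + 3*sqrt(13) ≈ 5563.8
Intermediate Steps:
v = 81 (v = 9**2 = 81)
c(o) = -5 + 2*o (c(o) = (-5 + o) + o = -5 + 2*o)
f(D) = -9*D + 3*sqrt(D) (f(D) = (-5 + 2*(-2))*D + 3*sqrt(D) = (-5 - 4)*D + 3*sqrt(D) = -9*D + 3*sqrt(D))
f(13) + v*70 = (-9*13 + 3*sqrt(13)) + 81*70 = (-117 + 3*sqrt(13)) + 5670 = 5553 + 3*sqrt(13)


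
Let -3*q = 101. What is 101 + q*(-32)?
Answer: 3535/3 ≈ 1178.3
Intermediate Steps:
q = -101/3 (q = -1/3*101 = -101/3 ≈ -33.667)
101 + q*(-32) = 101 - 101/3*(-32) = 101 + 3232/3 = 3535/3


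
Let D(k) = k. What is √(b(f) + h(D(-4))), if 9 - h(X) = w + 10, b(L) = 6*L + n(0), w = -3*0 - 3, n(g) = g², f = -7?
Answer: 2*I*√10 ≈ 6.3246*I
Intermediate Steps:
w = -3 (w = 0 - 3 = -3)
b(L) = 6*L (b(L) = 6*L + 0² = 6*L + 0 = 6*L)
h(X) = 2 (h(X) = 9 - (-3 + 10) = 9 - 1*7 = 9 - 7 = 2)
√(b(f) + h(D(-4))) = √(6*(-7) + 2) = √(-42 + 2) = √(-40) = 2*I*√10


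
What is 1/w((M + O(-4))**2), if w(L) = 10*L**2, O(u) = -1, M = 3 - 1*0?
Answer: 1/160 ≈ 0.0062500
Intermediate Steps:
M = 3 (M = 3 + 0 = 3)
1/w((M + O(-4))**2) = 1/(10*((3 - 1)**2)**2) = 1/(10*(2**2)**2) = 1/(10*4**2) = 1/(10*16) = 1/160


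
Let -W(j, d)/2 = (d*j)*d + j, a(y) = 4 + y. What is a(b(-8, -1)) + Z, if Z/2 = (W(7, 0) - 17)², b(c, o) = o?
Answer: 1925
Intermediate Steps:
W(j, d) = -2*j - 2*j*d² (W(j, d) = -2*((d*j)*d + j) = -2*(j*d² + j) = -2*(j + j*d²) = -2*j - 2*j*d²)
Z = 1922 (Z = 2*(-2*7*(1 + 0²) - 17)² = 2*(-2*7*(1 + 0) - 17)² = 2*(-2*7*1 - 17)² = 2*(-14 - 17)² = 2*(-31)² = 2*961 = 1922)
a(b(-8, -1)) + Z = (4 - 1) + 1922 = 3 + 1922 = 1925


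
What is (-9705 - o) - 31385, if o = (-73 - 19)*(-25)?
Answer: -43390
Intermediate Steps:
o = 2300 (o = -92*(-25) = 2300)
(-9705 - o) - 31385 = (-9705 - 1*2300) - 31385 = (-9705 - 2300) - 31385 = -12005 - 31385 = -43390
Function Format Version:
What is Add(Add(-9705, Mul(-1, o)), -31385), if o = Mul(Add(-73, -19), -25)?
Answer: -43390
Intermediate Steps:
o = 2300 (o = Mul(-92, -25) = 2300)
Add(Add(-9705, Mul(-1, o)), -31385) = Add(Add(-9705, Mul(-1, 2300)), -31385) = Add(Add(-9705, -2300), -31385) = Add(-12005, -31385) = -43390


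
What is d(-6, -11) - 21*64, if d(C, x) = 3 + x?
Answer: -1352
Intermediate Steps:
d(-6, -11) - 21*64 = (3 - 11) - 21*64 = -8 - 1344 = -1352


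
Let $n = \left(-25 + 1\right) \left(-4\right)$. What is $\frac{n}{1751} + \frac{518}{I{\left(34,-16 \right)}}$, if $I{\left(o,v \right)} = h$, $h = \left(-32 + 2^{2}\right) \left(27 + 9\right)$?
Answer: $- \frac{57875}{126072} \approx -0.45906$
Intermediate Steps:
$h = -1008$ ($h = \left(-32 + 4\right) 36 = \left(-28\right) 36 = -1008$)
$I{\left(o,v \right)} = -1008$
$n = 96$ ($n = \left(-24\right) \left(-4\right) = 96$)
$\frac{n}{1751} + \frac{518}{I{\left(34,-16 \right)}} = \frac{96}{1751} + \frac{518}{-1008} = 96 \cdot \frac{1}{1751} + 518 \left(- \frac{1}{1008}\right) = \frac{96}{1751} - \frac{37}{72} = - \frac{57875}{126072}$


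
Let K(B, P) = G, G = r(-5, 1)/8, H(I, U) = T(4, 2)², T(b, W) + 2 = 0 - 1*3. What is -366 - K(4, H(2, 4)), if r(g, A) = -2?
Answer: -1463/4 ≈ -365.75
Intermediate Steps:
T(b, W) = -5 (T(b, W) = -2 + (0 - 1*3) = -2 + (0 - 3) = -2 - 3 = -5)
H(I, U) = 25 (H(I, U) = (-5)² = 25)
G = -¼ (G = -2/8 = -2*⅛ = -¼ ≈ -0.25000)
K(B, P) = -¼
-366 - K(4, H(2, 4)) = -366 - 1*(-¼) = -366 + ¼ = -1463/4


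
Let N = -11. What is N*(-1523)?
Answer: 16753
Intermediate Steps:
N*(-1523) = -11*(-1523) = 16753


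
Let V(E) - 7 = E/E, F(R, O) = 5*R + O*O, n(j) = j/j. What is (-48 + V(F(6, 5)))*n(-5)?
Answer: -40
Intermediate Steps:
n(j) = 1
F(R, O) = O² + 5*R (F(R, O) = 5*R + O² = O² + 5*R)
V(E) = 8 (V(E) = 7 + E/E = 7 + 1 = 8)
(-48 + V(F(6, 5)))*n(-5) = (-48 + 8)*1 = -40*1 = -40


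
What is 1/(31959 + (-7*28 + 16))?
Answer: 1/31779 ≈ 3.1467e-5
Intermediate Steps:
1/(31959 + (-7*28 + 16)) = 1/(31959 + (-196 + 16)) = 1/(31959 - 180) = 1/31779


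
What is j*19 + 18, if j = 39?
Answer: 759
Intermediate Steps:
j*19 + 18 = 39*19 + 18 = 741 + 18 = 759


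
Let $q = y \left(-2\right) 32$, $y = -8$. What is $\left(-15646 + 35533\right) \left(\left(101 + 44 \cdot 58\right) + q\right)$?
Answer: $62942355$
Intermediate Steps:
$q = 512$ ($q = \left(-8\right) \left(-2\right) 32 = 16 \cdot 32 = 512$)
$\left(-15646 + 35533\right) \left(\left(101 + 44 \cdot 58\right) + q\right) = \left(-15646 + 35533\right) \left(\left(101 + 44 \cdot 58\right) + 512\right) = 19887 \left(\left(101 + 2552\right) + 512\right) = 19887 \left(2653 + 512\right) = 19887 \cdot 3165 = 62942355$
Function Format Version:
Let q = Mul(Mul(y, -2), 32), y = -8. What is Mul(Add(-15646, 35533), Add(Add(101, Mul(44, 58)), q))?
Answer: 62942355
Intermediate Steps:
q = 512 (q = Mul(Mul(-8, -2), 32) = Mul(16, 32) = 512)
Mul(Add(-15646, 35533), Add(Add(101, Mul(44, 58)), q)) = Mul(Add(-15646, 35533), Add(Add(101, Mul(44, 58)), 512)) = Mul(19887, Add(Add(101, 2552), 512)) = Mul(19887, Add(2653, 512)) = Mul(19887, 3165) = 62942355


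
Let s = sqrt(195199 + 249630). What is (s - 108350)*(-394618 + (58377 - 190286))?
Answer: 57049200450 - 526527*sqrt(444829) ≈ 5.6698e+10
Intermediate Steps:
s = sqrt(444829) ≈ 666.96
(s - 108350)*(-394618 + (58377 - 190286)) = (sqrt(444829) - 108350)*(-394618 + (58377 - 190286)) = (-108350 + sqrt(444829))*(-394618 - 131909) = (-108350 + sqrt(444829))*(-526527) = 57049200450 - 526527*sqrt(444829)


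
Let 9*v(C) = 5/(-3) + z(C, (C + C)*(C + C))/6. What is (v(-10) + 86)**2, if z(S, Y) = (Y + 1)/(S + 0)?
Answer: 234487969/32400 ≈ 7237.3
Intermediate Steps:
z(S, Y) = (1 + Y)/S
v(C) = -5/27 + (1 + 4*C**2)/(54*C) (v(C) = (5/(-3) + ((1 + (C + C)*(C + C))/C)/6)/9 = (5*(-1/3) + ((1 + (2*C)*(2*C))/C)*(1/6))/9 = (-5/3 + ((1 + 4*C**2)/C)*(1/6))/9 = (-5/3 + (1 + 4*C**2)/(6*C))/9 = -5/27 + (1 + 4*C**2)/(54*C))
(v(-10) + 86)**2 = ((1/54)*(1 - 10*(-10) + 4*(-10)**2)/(-10) + 86)**2 = ((1/54)*(-1/10)*(1 + 100 + 4*100) + 86)**2 = ((1/54)*(-1/10)*(1 + 100 + 400) + 86)**2 = ((1/54)*(-1/10)*501 + 86)**2 = (-167/180 + 86)**2 = (15313/180)**2 = 234487969/32400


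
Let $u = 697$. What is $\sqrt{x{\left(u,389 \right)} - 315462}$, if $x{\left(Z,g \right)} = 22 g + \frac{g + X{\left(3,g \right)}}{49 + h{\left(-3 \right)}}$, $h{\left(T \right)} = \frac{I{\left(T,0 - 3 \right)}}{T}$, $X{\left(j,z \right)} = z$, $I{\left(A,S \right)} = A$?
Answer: $\frac{i \sqrt{7672211}}{5} \approx 553.97 i$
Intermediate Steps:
$h{\left(T \right)} = 1$ ($h{\left(T \right)} = \frac{T}{T} = 1$)
$x{\left(Z,g \right)} = \frac{551 g}{25}$ ($x{\left(Z,g \right)} = 22 g + \frac{g + g}{49 + 1} = 22 g + \frac{2 g}{50} = 22 g + 2 g \frac{1}{50} = 22 g + \frac{g}{25} = \frac{551 g}{25}$)
$\sqrt{x{\left(u,389 \right)} - 315462} = \sqrt{\frac{551}{25} \cdot 389 - 315462} = \sqrt{\frac{214339}{25} - 315462} = \sqrt{- \frac{7672211}{25}} = \frac{i \sqrt{7672211}}{5}$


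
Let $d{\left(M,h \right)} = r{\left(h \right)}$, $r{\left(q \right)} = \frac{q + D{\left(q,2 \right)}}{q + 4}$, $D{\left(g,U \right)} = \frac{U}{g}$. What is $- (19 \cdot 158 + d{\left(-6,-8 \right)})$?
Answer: $- \frac{48065}{16} \approx -3004.1$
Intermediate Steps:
$r{\left(q \right)} = \frac{q + \frac{2}{q}}{4 + q}$ ($r{\left(q \right)} = \frac{q + \frac{2}{q}}{q + 4} = \frac{q + \frac{2}{q}}{4 + q}$)
$d{\left(M,h \right)} = \frac{2 + h^{2}}{h \left(4 + h\right)}$
$- (19 \cdot 158 + d{\left(-6,-8 \right)}) = - (19 \cdot 158 + \frac{2 + \left(-8\right)^{2}}{\left(-8\right) \left(4 - 8\right)}) = - (3002 - \frac{2 + 64}{8 \left(-4\right)}) = - (3002 - \left(- \frac{1}{32}\right) 66) = - (3002 + \frac{33}{16}) = \left(-1\right) \frac{48065}{16} = - \frac{48065}{16}$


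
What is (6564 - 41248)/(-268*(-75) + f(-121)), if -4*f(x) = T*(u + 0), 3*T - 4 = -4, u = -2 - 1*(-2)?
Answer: -8671/5025 ≈ -1.7256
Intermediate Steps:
u = 0 (u = -2 + 2 = 0)
T = 0 (T = 4/3 + (⅓)*(-4) = 4/3 - 4/3 = 0)
f(x) = 0 (f(x) = -0*(0 + 0) = -0*0 = -¼*0 = 0)
(6564 - 41248)/(-268*(-75) + f(-121)) = (6564 - 41248)/(-268*(-75) + 0) = -34684/(20100 + 0) = -34684/20100 = -34684*1/20100 = -8671/5025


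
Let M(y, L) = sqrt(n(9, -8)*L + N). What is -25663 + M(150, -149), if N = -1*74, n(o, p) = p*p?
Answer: -25663 + 31*I*sqrt(10) ≈ -25663.0 + 98.031*I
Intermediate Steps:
n(o, p) = p**2
N = -74
M(y, L) = sqrt(-74 + 64*L) (M(y, L) = sqrt((-8)**2*L - 74) = sqrt(64*L - 74) = sqrt(-74 + 64*L))
-25663 + M(150, -149) = -25663 + sqrt(-74 + 64*(-149)) = -25663 + sqrt(-74 - 9536) = -25663 + sqrt(-9610) = -25663 + 31*I*sqrt(10)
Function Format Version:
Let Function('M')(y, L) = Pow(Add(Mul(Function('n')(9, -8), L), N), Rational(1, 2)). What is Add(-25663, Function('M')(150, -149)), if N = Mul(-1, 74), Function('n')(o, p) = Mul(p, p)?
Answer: Add(-25663, Mul(31, I, Pow(10, Rational(1, 2)))) ≈ Add(-25663., Mul(98.031, I))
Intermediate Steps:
Function('n')(o, p) = Pow(p, 2)
N = -74
Function('M')(y, L) = Pow(Add(-74, Mul(64, L)), Rational(1, 2)) (Function('M')(y, L) = Pow(Add(Mul(Pow(-8, 2), L), -74), Rational(1, 2)) = Pow(Add(Mul(64, L), -74), Rational(1, 2)) = Pow(Add(-74, Mul(64, L)), Rational(1, 2)))
Add(-25663, Function('M')(150, -149)) = Add(-25663, Pow(Add(-74, Mul(64, -149)), Rational(1, 2))) = Add(-25663, Pow(Add(-74, -9536), Rational(1, 2))) = Add(-25663, Pow(-9610, Rational(1, 2))) = Add(-25663, Mul(31, I, Pow(10, Rational(1, 2))))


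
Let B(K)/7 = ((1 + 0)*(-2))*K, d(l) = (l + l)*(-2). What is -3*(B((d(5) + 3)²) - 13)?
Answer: 12177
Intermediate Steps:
d(l) = -4*l (d(l) = (2*l)*(-2) = -4*l)
B(K) = -14*K (B(K) = 7*(((1 + 0)*(-2))*K) = 7*((1*(-2))*K) = 7*(-2*K) = -14*K)
-3*(B((d(5) + 3)²) - 13) = -3*(-14*(-4*5 + 3)² - 13) = -3*(-14*(-20 + 3)² - 13) = -3*(-14*(-17)² - 13) = -3*(-14*289 - 13) = -3*(-4046 - 13) = -3*(-4059) = 12177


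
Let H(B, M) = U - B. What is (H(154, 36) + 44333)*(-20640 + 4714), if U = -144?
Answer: -701301410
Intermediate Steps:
H(B, M) = -144 - B
(H(154, 36) + 44333)*(-20640 + 4714) = ((-144 - 1*154) + 44333)*(-20640 + 4714) = ((-144 - 154) + 44333)*(-15926) = (-298 + 44333)*(-15926) = 44035*(-15926) = -701301410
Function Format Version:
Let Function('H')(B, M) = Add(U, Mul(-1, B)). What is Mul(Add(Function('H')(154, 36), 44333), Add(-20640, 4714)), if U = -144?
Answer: -701301410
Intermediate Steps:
Function('H')(B, M) = Add(-144, Mul(-1, B))
Mul(Add(Function('H')(154, 36), 44333), Add(-20640, 4714)) = Mul(Add(Add(-144, Mul(-1, 154)), 44333), Add(-20640, 4714)) = Mul(Add(Add(-144, -154), 44333), -15926) = Mul(Add(-298, 44333), -15926) = Mul(44035, -15926) = -701301410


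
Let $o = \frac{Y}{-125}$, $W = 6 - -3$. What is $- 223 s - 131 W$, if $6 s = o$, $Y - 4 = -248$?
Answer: $- \frac{469331}{375} \approx -1251.5$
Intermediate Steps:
$Y = -244$ ($Y = 4 - 248 = -244$)
$W = 9$ ($W = 6 + 3 = 9$)
$o = \frac{244}{125}$ ($o = - \frac{244}{-125} = \left(-244\right) \left(- \frac{1}{125}\right) = \frac{244}{125} \approx 1.952$)
$s = \frac{122}{375}$ ($s = \frac{1}{6} \cdot \frac{244}{125} = \frac{122}{375} \approx 0.32533$)
$- 223 s - 131 W = \left(-223\right) \frac{122}{375} - 1179 = - \frac{27206}{375} - 1179 = - \frac{469331}{375}$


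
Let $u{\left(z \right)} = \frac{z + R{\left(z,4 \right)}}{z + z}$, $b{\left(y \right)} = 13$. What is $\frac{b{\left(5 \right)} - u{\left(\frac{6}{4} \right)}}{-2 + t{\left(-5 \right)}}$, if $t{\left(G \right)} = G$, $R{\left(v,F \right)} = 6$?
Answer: $- \frac{3}{2} \approx -1.5$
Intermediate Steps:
$u{\left(z \right)} = \frac{6 + z}{2 z}$ ($u{\left(z \right)} = \frac{z + 6}{z + z} = \frac{6 + z}{2 z}$)
$\frac{b{\left(5 \right)} - u{\left(\frac{6}{4} \right)}}{-2 + t{\left(-5 \right)}} = \frac{13 - \frac{6 + \frac{6}{4}}{2 \cdot \frac{6}{4}}}{-2 - 5} = \frac{13 - \frac{6 + 6 \cdot \frac{1}{4}}{2 \cdot 6 \cdot \frac{1}{4}}}{-7} = \left(13 - \frac{6 + \frac{3}{2}}{2 \cdot \frac{3}{2}}\right) \left(- \frac{1}{7}\right) = \left(13 - \frac{1}{2} \cdot \frac{2}{3} \cdot \frac{15}{2}\right) \left(- \frac{1}{7}\right) = \left(13 - \frac{5}{2}\right) \left(- \frac{1}{7}\right) = \frac{21}{2} \left(- \frac{1}{7}\right) = - \frac{3}{2}$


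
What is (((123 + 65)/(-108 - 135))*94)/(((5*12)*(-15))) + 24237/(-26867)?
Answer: -1206459569/1468953225 ≈ -0.82131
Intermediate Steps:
(((123 + 65)/(-108 - 135))*94)/(((5*12)*(-15))) + 24237/(-26867) = ((188/(-243))*94)/((60*(-15))) + 24237*(-1/26867) = ((188*(-1/243))*94)/(-900) - 24237/26867 = -188/243*94*(-1/900) - 24237/26867 = -17672/243*(-1/900) - 24237/26867 = 4418/54675 - 24237/26867 = -1206459569/1468953225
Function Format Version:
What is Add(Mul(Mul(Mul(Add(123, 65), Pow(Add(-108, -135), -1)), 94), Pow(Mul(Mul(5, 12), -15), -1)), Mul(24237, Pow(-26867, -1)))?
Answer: Rational(-1206459569, 1468953225) ≈ -0.82131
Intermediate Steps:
Add(Mul(Mul(Mul(Add(123, 65), Pow(Add(-108, -135), -1)), 94), Pow(Mul(Mul(5, 12), -15), -1)), Mul(24237, Pow(-26867, -1))) = Add(Mul(Mul(Mul(188, Pow(-243, -1)), 94), Pow(Mul(60, -15), -1)), Mul(24237, Rational(-1, 26867))) = Add(Mul(Mul(Mul(188, Rational(-1, 243)), 94), Pow(-900, -1)), Rational(-24237, 26867)) = Add(Mul(Mul(Rational(-188, 243), 94), Rational(-1, 900)), Rational(-24237, 26867)) = Add(Mul(Rational(-17672, 243), Rational(-1, 900)), Rational(-24237, 26867)) = Add(Rational(4418, 54675), Rational(-24237, 26867)) = Rational(-1206459569, 1468953225)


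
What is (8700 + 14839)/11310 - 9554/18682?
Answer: 165849929/105646710 ≈ 1.5699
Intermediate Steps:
(8700 + 14839)/11310 - 9554/18682 = 23539*(1/11310) - 9554*1/18682 = 23539/11310 - 4777/9341 = 165849929/105646710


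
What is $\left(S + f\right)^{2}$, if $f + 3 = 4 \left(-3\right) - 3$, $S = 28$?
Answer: $100$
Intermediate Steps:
$f = -18$ ($f = -3 + \left(4 \left(-3\right) - 3\right) = -3 - 15 = -18$)
$\left(S + f\right)^{2} = \left(28 - 18\right)^{2} = 10^{2} = 100$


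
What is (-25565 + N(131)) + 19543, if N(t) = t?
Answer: -5891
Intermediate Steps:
(-25565 + N(131)) + 19543 = (-25565 + 131) + 19543 = -25434 + 19543 = -5891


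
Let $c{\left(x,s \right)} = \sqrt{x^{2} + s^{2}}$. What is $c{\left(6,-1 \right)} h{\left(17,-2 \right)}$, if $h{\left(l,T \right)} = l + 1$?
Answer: $18 \sqrt{37} \approx 109.49$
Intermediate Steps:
$h{\left(l,T \right)} = 1 + l$
$c{\left(x,s \right)} = \sqrt{s^{2} + x^{2}}$
$c{\left(6,-1 \right)} h{\left(17,-2 \right)} = \sqrt{\left(-1\right)^{2} + 6^{2}} \left(1 + 17\right) = \sqrt{1 + 36} \cdot 18 = \sqrt{37} \cdot 18 = 18 \sqrt{37}$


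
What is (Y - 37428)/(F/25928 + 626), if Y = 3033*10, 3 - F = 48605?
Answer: -92018472/8091163 ≈ -11.373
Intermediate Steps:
F = -48602 (F = 3 - 1*48605 = 3 - 48605 = -48602)
Y = 30330
(Y - 37428)/(F/25928 + 626) = (30330 - 37428)/(-48602/25928 + 626) = -7098/(-48602*1/25928 + 626) = -7098/(-24301/12964 + 626) = -7098/8091163/12964 = -7098*12964/8091163 = -92018472/8091163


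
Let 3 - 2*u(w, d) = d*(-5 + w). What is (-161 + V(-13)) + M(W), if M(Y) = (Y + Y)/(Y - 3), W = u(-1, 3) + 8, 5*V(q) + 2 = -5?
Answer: -24802/155 ≈ -160.01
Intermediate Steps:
u(w, d) = 3/2 - d*(-5 + w)/2
V(q) = -7/5 (V(q) = -⅖ + (⅕)*(-5) = -⅖ - 1 = -7/5)
W = 37/2 (W = (3/2 + (5/2)*3 - ½*3*(-1)) + 8 = (3/2 + 15/2 + 3/2) + 8 = 21/2 + 8 = 37/2 ≈ 18.500)
M(Y) = 2*Y/(-3 + Y) (M(Y) = (2*Y)/(-3 + Y) = 2*Y/(-3 + Y))
(-161 + V(-13)) + M(W) = (-161 - 7/5) + 2*(37/2)/(-3 + 37/2) = -812/5 + 2*(37/2)/(31/2) = -812/5 + 2*(37/2)*(2/31) = -812/5 + 74/31 = -24802/155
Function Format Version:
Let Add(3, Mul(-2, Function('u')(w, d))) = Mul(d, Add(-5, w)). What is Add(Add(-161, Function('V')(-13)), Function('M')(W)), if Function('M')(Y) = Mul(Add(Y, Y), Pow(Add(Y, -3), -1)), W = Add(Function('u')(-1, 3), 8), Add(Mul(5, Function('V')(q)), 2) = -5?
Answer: Rational(-24802, 155) ≈ -160.01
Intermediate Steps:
Function('u')(w, d) = Add(Rational(3, 2), Mul(Rational(-1, 2), d, Add(-5, w))) (Function('u')(w, d) = Add(Rational(3, 2), Mul(Rational(-1, 2), Mul(d, Add(-5, w)))) = Add(Rational(3, 2), Mul(Rational(-1, 2), d, Add(-5, w))))
Function('V')(q) = Rational(-7, 5) (Function('V')(q) = Add(Rational(-2, 5), Mul(Rational(1, 5), -5)) = Add(Rational(-2, 5), -1) = Rational(-7, 5))
W = Rational(37, 2) (W = Add(Add(Rational(3, 2), Mul(Rational(5, 2), 3), Mul(Rational(-1, 2), 3, -1)), 8) = Add(Add(Rational(3, 2), Rational(15, 2), Rational(3, 2)), 8) = Add(Rational(21, 2), 8) = Rational(37, 2) ≈ 18.500)
Function('M')(Y) = Mul(2, Y, Pow(Add(-3, Y), -1)) (Function('M')(Y) = Mul(Mul(2, Y), Pow(Add(-3, Y), -1)) = Mul(2, Y, Pow(Add(-3, Y), -1)))
Add(Add(-161, Function('V')(-13)), Function('M')(W)) = Add(Add(-161, Rational(-7, 5)), Mul(2, Rational(37, 2), Pow(Add(-3, Rational(37, 2)), -1))) = Add(Rational(-812, 5), Mul(2, Rational(37, 2), Pow(Rational(31, 2), -1))) = Add(Rational(-812, 5), Mul(2, Rational(37, 2), Rational(2, 31))) = Add(Rational(-812, 5), Rational(74, 31)) = Rational(-24802, 155)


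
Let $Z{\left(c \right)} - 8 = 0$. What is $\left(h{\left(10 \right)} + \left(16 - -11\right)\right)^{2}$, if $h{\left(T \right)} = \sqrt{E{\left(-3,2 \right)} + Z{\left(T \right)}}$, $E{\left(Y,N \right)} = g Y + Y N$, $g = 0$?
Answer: $\left(27 + \sqrt{2}\right)^{2} \approx 807.37$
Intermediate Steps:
$Z{\left(c \right)} = 8$ ($Z{\left(c \right)} = 8 + 0 = 8$)
$E{\left(Y,N \right)} = N Y$ ($E{\left(Y,N \right)} = 0 Y + Y N = 0 + N Y = N Y$)
$h{\left(T \right)} = \sqrt{2}$ ($h{\left(T \right)} = \sqrt{2 \left(-3\right) + 8} = \sqrt{-6 + 8} = \sqrt{2}$)
$\left(h{\left(10 \right)} + \left(16 - -11\right)\right)^{2} = \left(\sqrt{2} + \left(16 - -11\right)\right)^{2} = \left(\sqrt{2} + \left(16 + 11\right)\right)^{2} = \left(\sqrt{2} + 27\right)^{2} = \left(27 + \sqrt{2}\right)^{2}$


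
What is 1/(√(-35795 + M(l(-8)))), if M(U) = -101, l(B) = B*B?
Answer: -I*√8974/17948 ≈ -0.0052781*I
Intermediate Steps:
l(B) = B²
1/(√(-35795 + M(l(-8)))) = 1/(√(-35795 - 101)) = 1/(√(-35896)) = 1/(2*I*√8974) = -I*√8974/17948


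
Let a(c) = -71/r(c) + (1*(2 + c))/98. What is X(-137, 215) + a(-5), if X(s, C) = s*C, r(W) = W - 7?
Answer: -17316079/588 ≈ -29449.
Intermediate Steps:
r(W) = -7 + W
X(s, C) = C*s
a(c) = 1/49 - 71/(-7 + c) + c/98 (a(c) = -71/(-7 + c) + (1*(2 + c))/98 = -71/(-7 + c) + (2 + c)*(1/98) = -71/(-7 + c) + (1/49 + c/98) = 1/49 - 71/(-7 + c) + c/98)
X(-137, 215) + a(-5) = 215*(-137) + (-6958 + (-7 - 5)*(2 - 5))/(98*(-7 - 5)) = -29455 + (1/98)*(-6958 - 12*(-3))/(-12) = -29455 + (1/98)*(-1/12)*(-6958 + 36) = -29455 + (1/98)*(-1/12)*(-6922) = -29455 + 3461/588 = -17316079/588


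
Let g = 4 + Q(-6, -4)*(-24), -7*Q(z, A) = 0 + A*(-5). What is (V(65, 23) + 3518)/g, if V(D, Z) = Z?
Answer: 24787/508 ≈ 48.793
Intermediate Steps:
Q(z, A) = 5*A/7 (Q(z, A) = -(0 + A*(-5))/7 = -(0 - 5*A)/7 = -(-5)*A/7 = 5*A/7)
g = 508/7 (g = 4 + ((5/7)*(-4))*(-24) = 4 - 20/7*(-24) = 4 + 480/7 = 508/7 ≈ 72.571)
(V(65, 23) + 3518)/g = (23 + 3518)/(508/7) = 3541*(7/508) = 24787/508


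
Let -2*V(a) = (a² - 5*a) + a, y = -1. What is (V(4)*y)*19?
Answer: 0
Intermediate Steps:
V(a) = 2*a - a²/2 (V(a) = -((a² - 5*a) + a)/2 = -(a² - 4*a)/2 = 2*a - a²/2)
(V(4)*y)*19 = (((½)*4*(4 - 1*4))*(-1))*19 = (((½)*4*(4 - 4))*(-1))*19 = (((½)*4*0)*(-1))*19 = (0*(-1))*19 = 0*19 = 0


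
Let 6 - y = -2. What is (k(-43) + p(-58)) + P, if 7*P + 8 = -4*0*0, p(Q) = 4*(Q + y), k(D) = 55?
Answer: -1023/7 ≈ -146.14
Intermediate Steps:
y = 8 (y = 6 - 1*(-2) = 6 + 2 = 8)
p(Q) = 32 + 4*Q (p(Q) = 4*(Q + 8) = 4*(8 + Q) = 32 + 4*Q)
P = -8/7 (P = -8/7 + (-4*0*0)/7 = -8/7 + (0*0)/7 = -8/7 + (⅐)*0 = -8/7 + 0 = -8/7 ≈ -1.1429)
(k(-43) + p(-58)) + P = (55 + (32 + 4*(-58))) - 8/7 = (55 + (32 - 232)) - 8/7 = (55 - 200) - 8/7 = -145 - 8/7 = -1023/7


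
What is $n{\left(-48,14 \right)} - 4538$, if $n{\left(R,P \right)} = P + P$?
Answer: $-4510$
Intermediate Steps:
$n{\left(R,P \right)} = 2 P$
$n{\left(-48,14 \right)} - 4538 = 2 \cdot 14 - 4538 = 28 - 4538 = -4510$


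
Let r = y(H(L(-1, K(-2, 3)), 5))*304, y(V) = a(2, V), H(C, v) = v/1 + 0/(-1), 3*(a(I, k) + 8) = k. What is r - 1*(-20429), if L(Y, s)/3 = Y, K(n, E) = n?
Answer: 55511/3 ≈ 18504.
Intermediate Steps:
L(Y, s) = 3*Y
a(I, k) = -8 + k/3
H(C, v) = v (H(C, v) = v*1 + 0*(-1) = v + 0 = v)
y(V) = -8 + V/3
r = -5776/3 (r = (-8 + (1/3)*5)*304 = (-8 + 5/3)*304 = -19/3*304 = -5776/3 ≈ -1925.3)
r - 1*(-20429) = -5776/3 - 1*(-20429) = -5776/3 + 20429 = 55511/3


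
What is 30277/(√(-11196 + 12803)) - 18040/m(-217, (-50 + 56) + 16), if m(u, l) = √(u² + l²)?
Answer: -18040*√47573/47573 + 30277*√1607/1607 ≈ 672.57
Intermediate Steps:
m(u, l) = √(l² + u²)
30277/(√(-11196 + 12803)) - 18040/m(-217, (-50 + 56) + 16) = 30277/(√(-11196 + 12803)) - 18040/√(((-50 + 56) + 16)² + (-217)²) = 30277/(√1607) - 18040/√((6 + 16)² + 47089) = 30277*(√1607/1607) - 18040/√(22² + 47089) = 30277*√1607/1607 - 18040/√(484 + 47089) = 30277*√1607/1607 - 18040*√47573/47573 = -18040*√47573/47573 + 30277*√1607/1607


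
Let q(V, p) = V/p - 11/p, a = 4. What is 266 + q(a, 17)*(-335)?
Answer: 6867/17 ≈ 403.94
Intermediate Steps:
q(V, p) = -11/p + V/p
266 + q(a, 17)*(-335) = 266 + ((-11 + 4)/17)*(-335) = 266 + ((1/17)*(-7))*(-335) = 266 - 7/17*(-335) = 266 + 2345/17 = 6867/17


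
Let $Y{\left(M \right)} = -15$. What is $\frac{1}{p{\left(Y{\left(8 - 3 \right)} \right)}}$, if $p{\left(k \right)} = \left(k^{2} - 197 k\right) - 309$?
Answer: $\frac{1}{2871} \approx 0.00034831$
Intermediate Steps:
$p{\left(k \right)} = -309 + k^{2} - 197 k$
$\frac{1}{p{\left(Y{\left(8 - 3 \right)} \right)}} = \frac{1}{-309 + \left(-15\right)^{2} - -2955} = \frac{1}{-309 + 225 + 2955} = \frac{1}{2871}$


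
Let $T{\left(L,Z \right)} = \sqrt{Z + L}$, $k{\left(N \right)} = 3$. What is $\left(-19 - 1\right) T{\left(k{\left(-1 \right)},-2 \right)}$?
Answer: $-20$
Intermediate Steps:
$T{\left(L,Z \right)} = \sqrt{L + Z}$
$\left(-19 - 1\right) T{\left(k{\left(-1 \right)},-2 \right)} = \left(-19 - 1\right) \sqrt{3 - 2} = - 20 \sqrt{1} = \left(-20\right) 1 = -20$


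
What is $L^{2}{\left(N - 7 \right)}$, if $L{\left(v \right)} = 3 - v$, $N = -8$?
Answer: $324$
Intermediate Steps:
$L^{2}{\left(N - 7 \right)} = \left(3 - \left(-8 - 7\right)\right)^{2} = \left(3 - -15\right)^{2} = \left(3 + 15\right)^{2} = 18^{2} = 324$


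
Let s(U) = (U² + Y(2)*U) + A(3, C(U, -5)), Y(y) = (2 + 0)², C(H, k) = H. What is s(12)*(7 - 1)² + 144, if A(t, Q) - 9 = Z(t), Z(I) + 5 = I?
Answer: 7308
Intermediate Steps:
Y(y) = 4 (Y(y) = 2² = 4)
Z(I) = -5 + I
A(t, Q) = 4 + t (A(t, Q) = 9 + (-5 + t) = 4 + t)
s(U) = 7 + U² + 4*U (s(U) = (U² + 4*U) + (4 + 3) = (U² + 4*U) + 7 = 7 + U² + 4*U)
s(12)*(7 - 1)² + 144 = (7 + 12² + 4*12)*(7 - 1)² + 144 = (7 + 144 + 48)*6² + 144 = 199*36 + 144 = 7164 + 144 = 7308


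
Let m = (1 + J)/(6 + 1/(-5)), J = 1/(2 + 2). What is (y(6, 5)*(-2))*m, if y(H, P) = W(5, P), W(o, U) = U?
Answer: -125/58 ≈ -2.1552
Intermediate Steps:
y(H, P) = P
J = ¼ (J = 1/4 = ¼ ≈ 0.25000)
m = 25/116 (m = (1 + ¼)/(6 + 1/(-5)) = 5/(4*(6 - ⅕)) = 5/(4*(29/5)) = (5/4)*(5/29) = 25/116 ≈ 0.21552)
(y(6, 5)*(-2))*m = (5*(-2))*(25/116) = -10*25/116 = -125/58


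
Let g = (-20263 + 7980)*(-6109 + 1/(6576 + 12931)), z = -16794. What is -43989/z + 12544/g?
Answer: 397486010953333/151741436675802 ≈ 2.6195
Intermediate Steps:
g = 1463743762146/19507 (g = -12283*(-6109 + 1/19507) = -12283*(-119168262/19507) = 1463743762146/19507 ≈ 7.5037e+7)
-43989/z + 12544/g = -43989/(-16794) + 12544/(1463743762146/19507) = -43989*(-1/16794) + 12544*(19507/1463743762146) = 14663/5598 + 122347904/731871881073 = 397486010953333/151741436675802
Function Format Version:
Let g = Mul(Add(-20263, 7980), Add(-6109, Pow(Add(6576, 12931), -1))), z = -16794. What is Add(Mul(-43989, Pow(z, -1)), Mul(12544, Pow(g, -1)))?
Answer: Rational(397486010953333, 151741436675802) ≈ 2.6195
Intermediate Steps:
g = Rational(1463743762146, 19507) (g = Mul(-12283, Add(-6109, Pow(19507, -1))) = Mul(-12283, Add(-6109, Rational(1, 19507))) = Mul(-12283, Rational(-119168262, 19507)) = Rational(1463743762146, 19507) ≈ 7.5037e+7)
Add(Mul(-43989, Pow(z, -1)), Mul(12544, Pow(g, -1))) = Add(Mul(-43989, Pow(-16794, -1)), Mul(12544, Pow(Rational(1463743762146, 19507), -1))) = Add(Mul(-43989, Rational(-1, 16794)), Mul(12544, Rational(19507, 1463743762146))) = Add(Rational(14663, 5598), Rational(122347904, 731871881073)) = Rational(397486010953333, 151741436675802)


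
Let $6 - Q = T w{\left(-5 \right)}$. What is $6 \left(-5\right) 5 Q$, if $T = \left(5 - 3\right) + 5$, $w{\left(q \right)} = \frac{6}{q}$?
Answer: $-2160$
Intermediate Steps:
$T = 7$ ($T = 2 + 5 = 7$)
$Q = \frac{72}{5}$ ($Q = 6 - 7 \frac{6}{-5} = 6 - 7 \cdot 6 \left(- \frac{1}{5}\right) = 6 - 7 \left(- \frac{6}{5}\right) = 6 - - \frac{42}{5} = 6 + \frac{42}{5} = \frac{72}{5} \approx 14.4$)
$6 \left(-5\right) 5 Q = 6 \left(-5\right) 5 \cdot \frac{72}{5} = \left(-30\right) 5 \cdot \frac{72}{5} = \left(-150\right) \frac{72}{5} = -2160$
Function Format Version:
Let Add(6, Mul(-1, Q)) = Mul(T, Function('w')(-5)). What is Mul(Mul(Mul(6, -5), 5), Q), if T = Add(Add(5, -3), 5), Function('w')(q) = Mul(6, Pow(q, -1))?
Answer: -2160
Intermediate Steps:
T = 7 (T = Add(2, 5) = 7)
Q = Rational(72, 5) (Q = Add(6, Mul(-1, Mul(7, Mul(6, Pow(-5, -1))))) = Add(6, Mul(-1, Mul(7, Mul(6, Rational(-1, 5))))) = Add(6, Mul(-1, Mul(7, Rational(-6, 5)))) = Add(6, Mul(-1, Rational(-42, 5))) = Add(6, Rational(42, 5)) = Rational(72, 5) ≈ 14.400)
Mul(Mul(Mul(6, -5), 5), Q) = Mul(Mul(Mul(6, -5), 5), Rational(72, 5)) = Mul(Mul(-30, 5), Rational(72, 5)) = Mul(-150, Rational(72, 5)) = -2160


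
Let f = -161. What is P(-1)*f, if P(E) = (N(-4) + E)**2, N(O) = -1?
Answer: -644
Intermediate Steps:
P(E) = (-1 + E)**2
P(-1)*f = (-1 - 1)**2*(-161) = (-2)**2*(-161) = 4*(-161) = -644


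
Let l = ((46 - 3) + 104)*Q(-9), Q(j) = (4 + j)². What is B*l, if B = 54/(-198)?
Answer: -11025/11 ≈ -1002.3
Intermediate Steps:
B = -3/11 (B = 54*(-1/198) = -3/11 ≈ -0.27273)
l = 3675 (l = ((46 - 3) + 104)*(4 - 9)² = (43 + 104)*(-5)² = 147*25 = 3675)
B*l = -3/11*3675 = -11025/11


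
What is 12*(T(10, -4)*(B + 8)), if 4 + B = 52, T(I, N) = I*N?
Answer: -26880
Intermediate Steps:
B = 48 (B = -4 + 52 = 48)
12*(T(10, -4)*(B + 8)) = 12*((10*(-4))*(48 + 8)) = 12*(-40*56) = 12*(-2240) = -26880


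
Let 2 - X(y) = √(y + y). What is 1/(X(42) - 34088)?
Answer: -5681/193642552 + √21/580927656 ≈ -2.9330e-5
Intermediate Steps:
X(y) = 2 - √2*√y (X(y) = 2 - √(y + y) = 2 - √(2*y) = 2 - √2*√y)
1/(X(42) - 34088) = 1/((2 - √2*√42) - 34088) = 1/((2 - 2*√21) - 34088) = 1/(-34086 - 2*√21)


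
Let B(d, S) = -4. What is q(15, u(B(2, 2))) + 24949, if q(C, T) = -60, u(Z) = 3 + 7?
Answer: 24889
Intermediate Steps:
u(Z) = 10
q(15, u(B(2, 2))) + 24949 = -60 + 24949 = 24889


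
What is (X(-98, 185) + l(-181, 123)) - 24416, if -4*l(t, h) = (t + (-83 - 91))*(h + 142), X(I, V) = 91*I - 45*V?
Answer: -72561/4 ≈ -18140.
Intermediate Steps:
X(I, V) = -45*V + 91*I
l(t, h) = -(-174 + t)*(142 + h)/4 (l(t, h) = -(t + (-83 - 91))*(h + 142)/4 = -(t - 174)*(142 + h)/4 = -(-174 + t)*(142 + h)/4)
(X(-98, 185) + l(-181, 123)) - 24416 = ((-45*185 + 91*(-98)) + (6177 - 71/2*(-181) + (87/2)*123 - ¼*123*(-181))) - 24416 = ((-8325 - 8918) + (6177 + 12851/2 + 10701/2 + 22263/4)) - 24416 = (-17243 + 94075/4) - 24416 = 25103/4 - 24416 = -72561/4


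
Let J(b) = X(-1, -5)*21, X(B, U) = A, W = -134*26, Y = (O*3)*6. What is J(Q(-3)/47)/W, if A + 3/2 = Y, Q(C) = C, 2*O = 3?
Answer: -1071/6968 ≈ -0.15370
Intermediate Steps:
O = 3/2 (O = (½)*3 = 3/2 ≈ 1.5000)
Y = 27 (Y = ((3/2)*3)*6 = (9/2)*6 = 27)
A = 51/2 (A = -3/2 + 27 = 51/2 ≈ 25.500)
W = -3484
X(B, U) = 51/2
J(b) = 1071/2 (J(b) = (51/2)*21 = 1071/2)
J(Q(-3)/47)/W = (1071/2)/(-3484) = (1071/2)*(-1/3484) = -1071/6968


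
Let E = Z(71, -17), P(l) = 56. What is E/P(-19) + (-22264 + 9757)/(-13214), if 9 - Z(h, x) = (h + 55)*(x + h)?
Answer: -44544369/369992 ≈ -120.39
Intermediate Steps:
Z(h, x) = 9 - (55 + h)*(h + x) (Z(h, x) = 9 - (h + 55)*(x + h) = 9 - (55 + h)*(h + x))
E = -6795 (E = 9 - 1*71² - 55*71 - 55*(-17) - 1*71*(-17) = 9 - 1*5041 - 3905 + 935 + 1207 = 9 - 5041 - 3905 + 935 + 1207 = -6795)
E/P(-19) + (-22264 + 9757)/(-13214) = -6795/56 + (-22264 + 9757)/(-13214) = -6795*1/56 - 12507*(-1/13214) = -6795/56 + 12507/13214 = -44544369/369992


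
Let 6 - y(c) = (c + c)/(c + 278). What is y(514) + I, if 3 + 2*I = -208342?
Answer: -10312612/99 ≈ -1.0417e+5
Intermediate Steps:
I = -208345/2 (I = -3/2 + (1/2)*(-208342) = -3/2 - 104171 = -208345/2 ≈ -1.0417e+5)
y(c) = 6 - 2*c/(278 + c) (y(c) = 6 - (c + c)/(c + 278) = 6 - 2*c/(278 + c))
y(514) + I = 4*(417 + 514)/(278 + 514) - 208345/2 = 4*931/792 - 208345/2 = 4*(1/792)*931 - 208345/2 = 931/198 - 208345/2 = -10312612/99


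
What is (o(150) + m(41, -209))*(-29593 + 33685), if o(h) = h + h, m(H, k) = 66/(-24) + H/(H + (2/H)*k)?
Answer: 514374971/421 ≈ 1.2218e+6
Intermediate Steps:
m(H, k) = -11/4 + H/(H + 2*k/H) (m(H, k) = 66*(-1/24) + H/(H + 2*k/H) = -11/4 + H/(H + 2*k/H))
o(h) = 2*h
(o(150) + m(41, -209))*(-29593 + 33685) = (2*150 + (-22*(-209) - 7*41**2)/(4*(41**2 + 2*(-209))))*(-29593 + 33685) = (300 + (4598 - 7*1681)/(4*(1681 - 418)))*4092 = (300 + (1/4)*(4598 - 11767)/1263)*4092 = (300 + (1/4)*(1/1263)*(-7169))*4092 = (300 - 7169/5052)*4092 = (1508431/5052)*4092 = 514374971/421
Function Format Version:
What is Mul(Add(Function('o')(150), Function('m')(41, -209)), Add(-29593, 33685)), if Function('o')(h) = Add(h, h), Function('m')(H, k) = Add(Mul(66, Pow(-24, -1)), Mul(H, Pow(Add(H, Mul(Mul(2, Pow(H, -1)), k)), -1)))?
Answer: Rational(514374971, 421) ≈ 1.2218e+6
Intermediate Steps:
Function('m')(H, k) = Add(Rational(-11, 4), Mul(H, Pow(Add(H, Mul(2, k, Pow(H, -1))), -1))) (Function('m')(H, k) = Add(Mul(66, Rational(-1, 24)), Mul(H, Pow(Add(H, Mul(2, k, Pow(H, -1))), -1))) = Add(Rational(-11, 4), Mul(H, Pow(Add(H, Mul(2, k, Pow(H, -1))), -1))))
Function('o')(h) = Mul(2, h)
Mul(Add(Function('o')(150), Function('m')(41, -209)), Add(-29593, 33685)) = Mul(Add(Mul(2, 150), Mul(Rational(1, 4), Pow(Add(Pow(41, 2), Mul(2, -209)), -1), Add(Mul(-22, -209), Mul(-7, Pow(41, 2))))), Add(-29593, 33685)) = Mul(Add(300, Mul(Rational(1, 4), Pow(Add(1681, -418), -1), Add(4598, Mul(-7, 1681)))), 4092) = Mul(Add(300, Mul(Rational(1, 4), Pow(1263, -1), Add(4598, -11767))), 4092) = Mul(Add(300, Mul(Rational(1, 4), Rational(1, 1263), -7169)), 4092) = Mul(Add(300, Rational(-7169, 5052)), 4092) = Mul(Rational(1508431, 5052), 4092) = Rational(514374971, 421)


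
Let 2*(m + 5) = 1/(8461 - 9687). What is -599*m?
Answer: 7344339/2452 ≈ 2995.2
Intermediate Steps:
m = -12261/2452 (m = -5 + 1/(2*(8461 - 9687)) = -5 + (½)/(-1226) = -5 + (½)*(-1/1226) = -5 - 1/2452 = -12261/2452 ≈ -5.0004)
-599*m = -599*(-12261/2452) = 7344339/2452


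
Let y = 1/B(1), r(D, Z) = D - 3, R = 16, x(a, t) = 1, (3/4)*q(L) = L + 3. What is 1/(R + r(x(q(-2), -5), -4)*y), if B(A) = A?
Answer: 1/14 ≈ 0.071429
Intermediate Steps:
q(L) = 4 + 4*L/3 (q(L) = 4*(L + 3)/3 = 4*(3 + L)/3 = 4 + 4*L/3)
r(D, Z) = -3 + D
y = 1 (y = 1/1 = 1)
1/(R + r(x(q(-2), -5), -4)*y) = 1/(16 + (-3 + 1)*1) = 1/(16 - 2*1) = 1/(16 - 2) = 1/14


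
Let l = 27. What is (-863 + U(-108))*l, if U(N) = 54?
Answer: -21843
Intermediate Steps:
(-863 + U(-108))*l = (-863 + 54)*27 = -809*27 = -21843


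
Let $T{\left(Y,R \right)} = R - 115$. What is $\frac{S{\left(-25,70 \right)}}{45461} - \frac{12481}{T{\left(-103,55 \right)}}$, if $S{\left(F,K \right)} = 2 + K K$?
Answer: $\frac{567692861}{2727660} \approx 208.12$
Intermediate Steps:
$T{\left(Y,R \right)} = -115 + R$
$S{\left(F,K \right)} = 2 + K^{2}$
$\frac{S{\left(-25,70 \right)}}{45461} - \frac{12481}{T{\left(-103,55 \right)}} = \frac{2 + 70^{2}}{45461} - \frac{12481}{-115 + 55} = \left(2 + 4900\right) \frac{1}{45461} - \frac{12481}{-60} = 4902 \cdot \frac{1}{45461} - - \frac{12481}{60} = \frac{4902}{45461} + \frac{12481}{60} = \frac{567692861}{2727660}$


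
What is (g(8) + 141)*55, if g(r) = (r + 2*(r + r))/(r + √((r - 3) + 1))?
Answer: 233695/29 - 1100*√6/29 ≈ 7965.5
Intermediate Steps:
g(r) = 5*r/(r + √(-2 + r)) (g(r) = (r + 2*(2*r))/(r + √((-3 + r) + 1)) = (r + 4*r)/(r + √(-2 + r)) = (5*r)/(r + √(-2 + r)) = 5*r/(r + √(-2 + r)))
(g(8) + 141)*55 = (5*8/(8 + √(-2 + 8)) + 141)*55 = (5*8/(8 + √6) + 141)*55 = (40/(8 + √6) + 141)*55 = (141 + 40/(8 + √6))*55 = 7755 + 2200/(8 + √6)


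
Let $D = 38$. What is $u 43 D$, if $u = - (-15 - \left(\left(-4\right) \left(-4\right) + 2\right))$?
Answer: $53922$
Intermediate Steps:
$u = 33$ ($u = - (-15 - \left(16 + 2\right)) = - (-15 - 18) = \left(-1\right) \left(-33\right) = 33$)
$u 43 D = 33 \cdot 43 \cdot 38 = 1419 \cdot 38 = 53922$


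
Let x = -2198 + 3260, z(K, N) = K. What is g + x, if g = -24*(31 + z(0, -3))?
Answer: 318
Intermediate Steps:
x = 1062
g = -744 (g = -24*(31 + 0) = -24*31 = -744)
g + x = -744 + 1062 = 318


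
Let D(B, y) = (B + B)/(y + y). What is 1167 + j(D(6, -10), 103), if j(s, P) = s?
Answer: 5832/5 ≈ 1166.4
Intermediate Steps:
D(B, y) = B/y (D(B, y) = (2*B)/((2*y)) = (2*B)*(1/(2*y)) = B/y)
1167 + j(D(6, -10), 103) = 1167 + 6/(-10) = 1167 + 6*(-⅒) = 1167 - ⅗ = 5832/5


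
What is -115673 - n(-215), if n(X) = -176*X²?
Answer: 8019927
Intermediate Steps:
-115673 - n(-215) = -115673 - (-176)*(-215)² = -115673 - (-176)*46225 = -115673 - 1*(-8135600) = -115673 + 8135600 = 8019927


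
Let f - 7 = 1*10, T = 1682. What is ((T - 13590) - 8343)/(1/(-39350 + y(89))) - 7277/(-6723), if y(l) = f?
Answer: 5355088562786/6723 ≈ 7.9653e+8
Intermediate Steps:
f = 17 (f = 7 + 1*10 = 7 + 10 = 17)
y(l) = 17
((T - 13590) - 8343)/(1/(-39350 + y(89))) - 7277/(-6723) = ((1682 - 13590) - 8343)/(1/(-39350 + 17)) - 7277/(-6723) = (-11908 - 8343)/(1/(-39333)) - 7277*(-1/6723) = -20251/(-1/39333) + 7277/6723 = -20251*(-39333) + 7277/6723 = 796532583 + 7277/6723 = 5355088562786/6723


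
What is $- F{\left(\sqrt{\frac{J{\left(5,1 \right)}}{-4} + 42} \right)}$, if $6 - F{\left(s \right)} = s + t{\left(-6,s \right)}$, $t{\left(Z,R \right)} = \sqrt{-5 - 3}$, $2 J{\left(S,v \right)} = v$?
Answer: $-6 + \frac{\sqrt{670}}{4} + 2 i \sqrt{2} \approx 0.47109 + 2.8284 i$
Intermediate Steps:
$J{\left(S,v \right)} = \frac{v}{2}$
$t{\left(Z,R \right)} = 2 i \sqrt{2}$ ($t{\left(Z,R \right)} = \sqrt{-8} = 2 i \sqrt{2}$)
$F{\left(s \right)} = 6 - s - 2 i \sqrt{2}$ ($F{\left(s \right)} = 6 - \left(s + 2 i \sqrt{2}\right) = 6 - s - 2 i \sqrt{2}$)
$- F{\left(\sqrt{\frac{J{\left(5,1 \right)}}{-4} + 42} \right)} = - (6 - \sqrt{\frac{\frac{1}{2} \cdot 1}{-4} + 42} - 2 i \sqrt{2}) = - (6 - \sqrt{\frac{1}{2} \left(- \frac{1}{4}\right) + 42} - 2 i \sqrt{2}) = - (6 - \sqrt{- \frac{1}{8} + 42} - 2 i \sqrt{2}) = - (6 - \sqrt{\frac{335}{8}} - 2 i \sqrt{2}) = - (6 - \frac{\sqrt{670}}{4} - 2 i \sqrt{2}) = -6 + \frac{\sqrt{670}}{4} + 2 i \sqrt{2}$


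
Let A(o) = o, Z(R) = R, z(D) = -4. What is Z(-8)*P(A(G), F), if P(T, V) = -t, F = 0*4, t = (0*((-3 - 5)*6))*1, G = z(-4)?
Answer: 0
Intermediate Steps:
G = -4
t = 0 (t = (0*(-8*6))*1 = (0*(-48))*1 = 0*1 = 0)
F = 0
P(T, V) = 0 (P(T, V) = -1*0 = 0)
Z(-8)*P(A(G), F) = -8*0 = 0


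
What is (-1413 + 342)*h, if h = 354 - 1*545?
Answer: 204561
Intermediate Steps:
h = -191 (h = 354 - 545 = -191)
(-1413 + 342)*h = (-1413 + 342)*(-191) = -1071*(-191) = 204561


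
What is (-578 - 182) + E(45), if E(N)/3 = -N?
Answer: -895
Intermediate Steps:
E(N) = -3*N (E(N) = 3*(-N) = -3*N)
(-578 - 182) + E(45) = (-578 - 182) - 3*45 = -760 - 135 = -895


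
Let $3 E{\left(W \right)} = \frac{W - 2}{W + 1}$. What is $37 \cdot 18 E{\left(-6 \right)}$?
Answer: $\frac{1776}{5} \approx 355.2$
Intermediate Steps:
$E{\left(W \right)} = \frac{-2 + W}{3 \left(1 + W\right)}$ ($E{\left(W \right)} = \frac{\left(W - 2\right) \frac{1}{W + 1}}{3} = \frac{\left(-2 + W\right) \frac{1}{1 + W}}{3} = \frac{\frac{1}{1 + W} \left(-2 + W\right)}{3} = \frac{-2 + W}{3 \left(1 + W\right)}$)
$37 \cdot 18 E{\left(-6 \right)} = 37 \cdot 18 \frac{-2 - 6}{3 \left(1 - 6\right)} = 666 \cdot \frac{1}{3} \frac{1}{-5} \left(-8\right) = 666 \cdot \frac{1}{3} \left(- \frac{1}{5}\right) \left(-8\right) = 666 \cdot \frac{8}{15} = \frac{1776}{5}$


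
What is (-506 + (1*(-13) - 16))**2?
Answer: 286225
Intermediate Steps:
(-506 + (1*(-13) - 16))**2 = (-506 + (-13 - 16))**2 = (-506 - 29)**2 = (-535)**2 = 286225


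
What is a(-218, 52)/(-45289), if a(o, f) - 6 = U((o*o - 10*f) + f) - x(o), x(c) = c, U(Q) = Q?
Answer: -47280/45289 ≈ -1.0440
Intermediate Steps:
a(o, f) = 6 + o² - o - 9*f (a(o, f) = 6 + (((o*o - 10*f) + f) - o) = 6 + (((o² - 10*f) + f) - o) = 6 + ((o² - 9*f) - o) = 6 + (o² - o - 9*f) = 6 + o² - o - 9*f)
a(-218, 52)/(-45289) = (6 + (-218)² - 1*(-218) - 9*52)/(-45289) = (6 + 47524 + 218 - 468)*(-1/45289) = 47280*(-1/45289) = -47280/45289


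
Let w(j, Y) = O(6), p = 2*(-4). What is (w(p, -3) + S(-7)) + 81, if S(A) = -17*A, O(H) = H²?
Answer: 236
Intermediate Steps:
p = -8
w(j, Y) = 36 (w(j, Y) = 6² = 36)
(w(p, -3) + S(-7)) + 81 = (36 - 17*(-7)) + 81 = (36 + 119) + 81 = 155 + 81 = 236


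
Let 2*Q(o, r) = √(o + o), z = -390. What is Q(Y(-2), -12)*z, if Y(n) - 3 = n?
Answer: -195*√2 ≈ -275.77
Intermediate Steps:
Y(n) = 3 + n
Q(o, r) = √2*√o/2 (Q(o, r) = √(o + o)/2 = √(2*o)/2 = (√2*√o)/2 = √2*√o/2)
Q(Y(-2), -12)*z = (√2*√(3 - 2)/2)*(-390) = (√2*√1/2)*(-390) = ((½)*√2*1)*(-390) = (√2/2)*(-390) = -195*√2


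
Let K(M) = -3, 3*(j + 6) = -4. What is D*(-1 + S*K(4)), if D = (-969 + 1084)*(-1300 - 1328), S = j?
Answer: -6346620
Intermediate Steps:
j = -22/3 (j = -6 + (⅓)*(-4) = -6 - 4/3 = -22/3 ≈ -7.3333)
S = -22/3 ≈ -7.3333
D = -302220 (D = 115*(-2628) = -302220)
D*(-1 + S*K(4)) = -302220*(-1 - 22/3*(-3)) = -302220*(-1 + 22) = -302220*21 = -6346620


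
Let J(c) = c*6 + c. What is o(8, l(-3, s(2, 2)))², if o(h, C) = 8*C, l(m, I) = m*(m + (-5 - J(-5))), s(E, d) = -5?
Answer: 419904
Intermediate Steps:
J(c) = 7*c (J(c) = 6*c + c = 7*c)
l(m, I) = m*(30 + m) (l(m, I) = m*(m + (-5 - 7*(-5))) = m*(m + (-5 - 1*(-35))) = m*(m + (-5 + 35)) = m*(m + 30) = m*(30 + m))
o(8, l(-3, s(2, 2)))² = (8*(-3*(30 - 3)))² = (8*(-3*27))² = (8*(-81))² = (-648)² = 419904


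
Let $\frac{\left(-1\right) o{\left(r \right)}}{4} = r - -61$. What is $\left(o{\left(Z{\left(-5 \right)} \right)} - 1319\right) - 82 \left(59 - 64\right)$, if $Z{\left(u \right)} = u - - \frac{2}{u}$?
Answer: $- \frac{5657}{5} \approx -1131.4$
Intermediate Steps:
$Z{\left(u \right)} = u + \frac{2}{u}$
$o{\left(r \right)} = -244 - 4 r$ ($o{\left(r \right)} = - 4 \left(r - -61\right) = - 4 \left(r + 61\right) = - 4 \left(61 + r\right) = -244 - 4 r$)
$\left(o{\left(Z{\left(-5 \right)} \right)} - 1319\right) - 82 \left(59 - 64\right) = \left(\left(-244 - 4 \left(-5 + \frac{2}{-5}\right)\right) - 1319\right) - 82 \left(59 - 64\right) = \left(\left(-244 - 4 \left(-5 + 2 \left(- \frac{1}{5}\right)\right)\right) - 1319\right) - -410 = \left(\left(-244 - 4 \left(-5 - \frac{2}{5}\right)\right) - 1319\right) + 410 = \left(\left(-244 - - \frac{108}{5}\right) - 1319\right) + 410 = \left(\left(-244 + \frac{108}{5}\right) - 1319\right) + 410 = \left(- \frac{1112}{5} - 1319\right) + 410 = - \frac{7707}{5} + 410 = - \frac{5657}{5}$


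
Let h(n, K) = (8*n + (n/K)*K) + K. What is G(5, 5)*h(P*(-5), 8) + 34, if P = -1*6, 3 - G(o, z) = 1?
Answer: 590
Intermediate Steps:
G(o, z) = 2 (G(o, z) = 3 - 1*1 = 3 - 1 = 2)
P = -6
h(n, K) = K + 9*n (h(n, K) = (8*n + n) + K = 9*n + K = K + 9*n)
G(5, 5)*h(P*(-5), 8) + 34 = 2*(8 + 9*(-6*(-5))) + 34 = 2*(8 + 9*30) + 34 = 2*(8 + 270) + 34 = 2*278 + 34 = 556 + 34 = 590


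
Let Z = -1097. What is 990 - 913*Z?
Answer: 1002551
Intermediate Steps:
990 - 913*Z = 990 - 913*(-1097) = 990 + 1001561 = 1002551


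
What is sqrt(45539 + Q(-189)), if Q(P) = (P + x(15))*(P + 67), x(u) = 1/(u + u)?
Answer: sqrt(15433410)/15 ≈ 261.90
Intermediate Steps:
x(u) = 1/(2*u)
Q(P) = (67 + P)*(1/30 + P) (Q(P) = (P + (1/2)/15)*(P + 67) = (P + (1/2)*(1/15))*(67 + P) = (P + 1/30)*(67 + P) = (1/30 + P)*(67 + P) = (67 + P)*(1/30 + P))
sqrt(45539 + Q(-189)) = sqrt(45539 + (67/30 + (-189)**2 + (2011/30)*(-189))) = sqrt(45539 + (67/30 + 35721 - 126693/10)) = sqrt(45539 + 345809/15) = sqrt(1028894/15) = sqrt(15433410)/15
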